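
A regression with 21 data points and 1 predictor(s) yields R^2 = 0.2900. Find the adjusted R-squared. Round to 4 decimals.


Adjusted R^2 = 1 - (1 - R^2) * (n-1)/(n-p-1).
(1 - R^2) = 0.7100.
(n-1)/(n-p-1) = 20/19.
(1 - R^2) * (n-1) = 0.7100 * 20 = 14.2000.
Divide by (n-p-1): 14.2000 / 19 = 0.7474.
Adj R^2 = 1 - 0.7474 = 0.2526.

0.2526


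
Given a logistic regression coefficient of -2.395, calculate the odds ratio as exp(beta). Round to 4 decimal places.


exp(-2.395) = 0.0912.
So the odds ratio is 0.0912.

0.0912


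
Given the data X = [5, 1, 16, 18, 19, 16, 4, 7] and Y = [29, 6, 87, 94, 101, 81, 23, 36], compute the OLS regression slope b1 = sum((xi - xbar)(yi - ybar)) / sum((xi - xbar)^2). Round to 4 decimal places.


The sample means are xbar = 10.7500 and ybar = 57.1250.
Compute S_xx = 363.5000 and S_xy = 1881.2500.
Slope b1 = S_xy / S_xx = 1881.2500 / 363.5000 = 5.1754.

5.1754


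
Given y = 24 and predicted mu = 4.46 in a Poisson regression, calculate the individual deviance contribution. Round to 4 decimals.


Compute y*ln(y/mu) = 24*ln(24/4.46) = 24*1.682905 = 40.389720.
y - mu = 19.54.
D = 2*(40.389720 - (19.54)) = 41.699440, which rounds to 41.6994.

41.6994


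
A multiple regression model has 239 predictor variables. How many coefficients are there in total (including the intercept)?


Each predictor gets one coefficient, plus one intercept.
Total parameters = 239 + 1 = 240.

240


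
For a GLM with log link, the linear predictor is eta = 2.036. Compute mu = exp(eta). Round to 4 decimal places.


The inverse log link gives:
mu = exp(2.036) = 7.6599.

7.6599


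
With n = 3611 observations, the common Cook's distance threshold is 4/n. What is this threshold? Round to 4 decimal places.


Using the rule of thumb:
Threshold = 4 / 3611 = 0.0011.

0.0011


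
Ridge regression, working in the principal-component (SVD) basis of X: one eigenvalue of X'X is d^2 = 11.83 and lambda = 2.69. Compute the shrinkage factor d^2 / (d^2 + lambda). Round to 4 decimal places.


d^2 + lambda = 11.83 + 2.69 = 14.5200.
Shrinkage factor = 11.83/14.5200 = 0.8147.

0.8147


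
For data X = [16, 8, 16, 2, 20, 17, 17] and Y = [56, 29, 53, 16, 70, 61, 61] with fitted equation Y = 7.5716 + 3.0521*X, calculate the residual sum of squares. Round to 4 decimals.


Compute predicted values, then residuals = yi - yhat_i.
Residuals: [-0.4052, -2.9884, -3.4052, 2.3242, 1.3864, 1.5427, 1.5427].
SSres = sum(residual^2) = 32.7740.

32.7740


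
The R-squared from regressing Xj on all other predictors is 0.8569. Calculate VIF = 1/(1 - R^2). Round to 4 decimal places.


Using VIF = 1/(1 - R^2_j):
1 - 0.8569 = 0.1431.
VIF = 6.9881.

6.9881


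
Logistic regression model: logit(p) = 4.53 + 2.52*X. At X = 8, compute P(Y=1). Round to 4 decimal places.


Linear predictor: z = 4.53 + 2.52 * 8 = 24.6900.
P = 1/(1 + exp(-24.6900)) = 1/(1 + 0.0000) = 1.0000.

1.0000


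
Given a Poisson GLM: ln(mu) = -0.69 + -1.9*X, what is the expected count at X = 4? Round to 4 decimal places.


Compute eta = -0.69 + -1.9 * 4 = -8.2900.
Apply inverse link: mu = e^-8.2900 = 0.0003.

0.0003


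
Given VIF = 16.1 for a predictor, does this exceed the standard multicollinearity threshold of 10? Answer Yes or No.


Check: VIF = 16.1 vs threshold = 10.
Since 16.1 >= 10, the answer is Yes.

Yes


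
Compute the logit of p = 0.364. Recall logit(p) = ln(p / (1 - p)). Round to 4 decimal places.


Compute the odds: 0.364/0.636 = 0.5723.
Take the natural log: ln(0.5723) = -0.5580.

-0.5580


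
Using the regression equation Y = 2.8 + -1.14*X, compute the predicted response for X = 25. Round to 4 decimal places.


Substitute X = 25 into the equation:
Y = 2.8 + -1.14 * 25 = 2.8 + -28.5000 = -25.7000.

-25.7000


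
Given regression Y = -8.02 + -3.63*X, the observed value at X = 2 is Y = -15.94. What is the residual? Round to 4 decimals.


Compute yhat = -8.02 + (-3.63)(2) = -15.2800.
Residual = actual - predicted = -15.94 - -15.2800 = -0.6600.

-0.6600


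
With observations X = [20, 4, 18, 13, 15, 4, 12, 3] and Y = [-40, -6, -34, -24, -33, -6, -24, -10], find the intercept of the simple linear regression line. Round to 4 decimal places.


Compute b1 = -1.9684 from the OLS formula.
With xbar = 11.1250 and ybar = -22.1250, the intercept is:
b0 = -22.1250 - -1.9684 * 11.1250 = -0.2261.

-0.2261


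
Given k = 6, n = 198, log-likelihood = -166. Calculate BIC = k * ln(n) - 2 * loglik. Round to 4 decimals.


k * ln(n) = 6 * ln(198) = 6 * 5.288267 = 31.729602.
-2 * loglik = -2 * (-166) = 332.
BIC = 31.729602 + 332 = 363.729602, which rounds to 363.7296.

363.7296


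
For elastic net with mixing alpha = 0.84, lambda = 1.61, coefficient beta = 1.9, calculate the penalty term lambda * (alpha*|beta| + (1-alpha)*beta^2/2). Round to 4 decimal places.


L1 component = 0.84 * |1.9| = 1.5960.
L2 component = 0.16 * 1.9^2 / 2 = 0.2888.
Penalty = 1.61 * (1.5960 + 0.2888) = 1.61 * 1.8848 = 3.0345.

3.0345


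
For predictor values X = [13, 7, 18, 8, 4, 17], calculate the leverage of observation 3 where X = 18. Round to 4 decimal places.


Compute xbar = 11.1667 with n = 6 observations.
SXX = 162.8333.
Leverage = 1/6 + (18 - 11.1667)^2/162.8333 = 0.4534.

0.4534


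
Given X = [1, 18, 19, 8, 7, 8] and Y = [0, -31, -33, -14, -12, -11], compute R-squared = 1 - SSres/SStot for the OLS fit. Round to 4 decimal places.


After computing the OLS fit (b0=1.6788, b1=-1.8209):
SSres = 5.7076, SStot = 810.8333.
R^2 = 1 - 5.7076/810.8333 = 0.9930.

0.9930


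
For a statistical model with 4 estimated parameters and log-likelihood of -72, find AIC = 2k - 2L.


Compute:
2k = 2*4 = 8.
-2*loglik = -2*(-72) = 144.
AIC = 8 + 144 = 152.

152


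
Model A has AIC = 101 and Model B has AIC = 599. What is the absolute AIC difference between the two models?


|AIC_A - AIC_B| = |101 - 599| = 498.
Model A is preferred (lower AIC).

498


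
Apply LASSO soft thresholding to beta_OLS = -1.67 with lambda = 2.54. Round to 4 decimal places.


|beta_OLS| = 1.67.
lambda = 2.54.
Since |beta| <= lambda, the coefficient is set to 0.
Result = 0.0000.

0.0000


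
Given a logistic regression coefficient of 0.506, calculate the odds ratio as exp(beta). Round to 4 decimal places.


exp(0.506) = 1.6586.
So the odds ratio is 1.6586.

1.6586


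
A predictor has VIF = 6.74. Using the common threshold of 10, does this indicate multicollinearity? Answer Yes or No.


The threshold is 10.
VIF = 6.74 is < 10.
Multicollinearity indication: No.

No


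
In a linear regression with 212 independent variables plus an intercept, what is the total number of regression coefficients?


Total coefficients = number of predictors + 1 (for the intercept).
= 212 + 1 = 213.

213


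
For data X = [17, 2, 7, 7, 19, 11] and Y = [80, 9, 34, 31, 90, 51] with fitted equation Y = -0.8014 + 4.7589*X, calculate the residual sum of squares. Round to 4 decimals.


Compute predicted values, then residuals = yi - yhat_i.
Residuals: [-0.0999, 0.2836, 1.4891, -1.5109, 0.3823, -0.5465].
SSres = sum(residual^2) = 5.0355.

5.0355


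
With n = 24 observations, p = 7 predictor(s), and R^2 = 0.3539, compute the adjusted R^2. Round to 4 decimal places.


Adjusted R^2 = 1 - (1 - R^2) * (n-1)/(n-p-1).
(1 - R^2) = 0.6461.
(n-1)/(n-p-1) = 23/16.
(1 - R^2) * (n-1) = 0.6461 * 23 = 14.8603.
Divide by (n-p-1): 14.8603 / 16 = 0.9288.
Adj R^2 = 1 - 0.9288 = 0.0712.

0.0712


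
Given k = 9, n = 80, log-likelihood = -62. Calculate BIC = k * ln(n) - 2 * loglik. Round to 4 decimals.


ln(80) = 4.382027.
k * ln(n) = 9 * 4.382027 = 39.438243.
-2L = 124.
BIC = 39.438243 + 124 = 163.438243, which rounds to 163.4382.

163.4382


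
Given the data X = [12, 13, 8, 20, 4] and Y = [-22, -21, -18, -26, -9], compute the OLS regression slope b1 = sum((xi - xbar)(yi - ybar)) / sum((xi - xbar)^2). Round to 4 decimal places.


First compute the means: xbar = 11.4000, ybar = -19.2000.
Then S_xx = sum((xi - xbar)^2) = 143.2000.
S_xy = sum((xi - xbar)(yi - ybar)) = -142.6000.
b1 = S_xy / S_xx = -142.6000 / 143.2000 = -0.9958.

-0.9958


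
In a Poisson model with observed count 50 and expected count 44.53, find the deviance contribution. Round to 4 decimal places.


y/mu = 50/44.53 = 1.122839 (approx.), and ln(50/44.53) = 0.115860.
y * ln(y/mu) = 50 * 0.115860 = 5.793000.
y - mu = 5.47.
D = 2 * (5.793000 - 5.47) = 0.646000, which rounds to 0.6460.

0.6460


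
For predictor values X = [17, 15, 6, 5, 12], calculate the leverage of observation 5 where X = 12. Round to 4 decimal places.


n = 5, xbar = 11.0000.
SXX = sum((xi - xbar)^2) = 114.0000.
h = 1/5 + (12 - 11.0000)^2 / 114.0000 = 0.2088.

0.2088


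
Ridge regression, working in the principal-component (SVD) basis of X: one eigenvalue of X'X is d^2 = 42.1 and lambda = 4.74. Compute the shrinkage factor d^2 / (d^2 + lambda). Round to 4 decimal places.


d^2 + lambda = 42.1 + 4.74 = 46.8400.
Shrinkage factor = 42.1/46.8400 = 0.8988.

0.8988


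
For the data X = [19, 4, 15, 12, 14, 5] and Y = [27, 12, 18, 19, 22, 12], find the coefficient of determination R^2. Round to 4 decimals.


Fit the OLS line: b0 = 7.5956, b1 = 0.9337.
SSres = 18.0711.
SStot = 169.3333.
R^2 = 1 - 18.0711/169.3333 = 0.8933.

0.8933


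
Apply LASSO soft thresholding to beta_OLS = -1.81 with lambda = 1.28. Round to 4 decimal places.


Check: |-1.81| = 1.81 vs lambda = 1.28.
Since |beta| > lambda, coefficient = sign(beta)*(|beta| - lambda) = -0.5300.
Soft-thresholded coefficient = -0.5300.

-0.5300


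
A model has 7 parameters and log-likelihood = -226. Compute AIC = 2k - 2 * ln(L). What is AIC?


AIC = 2k - 2*loglik = 2(7) - 2(-226).
= 14 + 452 = 466.

466


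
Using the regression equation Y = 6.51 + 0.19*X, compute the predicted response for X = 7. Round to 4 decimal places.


Plug X = 7 into Y = 6.51 + 0.19*X:
Y = 6.51 + 1.3300 = 7.8400.

7.8400


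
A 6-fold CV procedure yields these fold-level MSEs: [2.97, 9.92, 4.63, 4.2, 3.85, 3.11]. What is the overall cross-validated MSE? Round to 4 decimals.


Total MSE across folds = 28.6800.
CV-MSE = 28.6800/6 = 4.7800.

4.7800


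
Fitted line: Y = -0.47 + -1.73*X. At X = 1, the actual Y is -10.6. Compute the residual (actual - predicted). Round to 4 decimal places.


Fitted value at X = 1 is yhat = -0.47 + -1.73*1 = -2.2000.
Residual = -10.6 - -2.2000 = -8.4000.

-8.4000


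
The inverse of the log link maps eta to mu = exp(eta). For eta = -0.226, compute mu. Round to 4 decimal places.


Apply the inverse link:
mu = e^-0.226 = 0.7977.

0.7977


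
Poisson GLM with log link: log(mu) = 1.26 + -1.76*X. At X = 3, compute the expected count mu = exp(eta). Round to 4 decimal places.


eta = 1.26 + -1.76 * 3 = -4.0200.
mu = exp(-4.0200) = 0.0180.

0.0180


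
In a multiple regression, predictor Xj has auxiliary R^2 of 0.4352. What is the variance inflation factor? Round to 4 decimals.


Using VIF = 1/(1 - R^2_j):
1 - 0.4352 = 0.5648.
VIF = 1.7705.

1.7705


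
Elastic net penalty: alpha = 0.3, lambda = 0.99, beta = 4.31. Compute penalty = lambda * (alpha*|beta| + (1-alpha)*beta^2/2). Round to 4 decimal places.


alpha * |beta| = 0.3 * 4.31 = 1.2930.
(1-alpha) * beta^2/2 = 0.7 * 18.5761/2 = 6.5016.
Total = 0.99 * (1.2930 + 6.5016) = 7.7167.

7.7167


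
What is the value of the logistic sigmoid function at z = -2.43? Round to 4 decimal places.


First, exp(2.4300) = 11.3589.
Then sigma(z) = 1/(1 + 11.3589) = 0.0809.

0.0809


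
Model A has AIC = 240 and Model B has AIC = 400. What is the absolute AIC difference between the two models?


Absolute difference = |240 - 400| = 160.
The model with lower AIC (A) is preferred.

160


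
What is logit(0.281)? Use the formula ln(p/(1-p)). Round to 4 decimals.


Compute the odds: 0.281/0.719 = 0.3908.
Take the natural log: ln(0.3908) = -0.9395.

-0.9395


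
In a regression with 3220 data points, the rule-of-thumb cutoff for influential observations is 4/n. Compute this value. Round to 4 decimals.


Cook's distance cutoff = 4/n = 4/3220.
= 0.0012.

0.0012


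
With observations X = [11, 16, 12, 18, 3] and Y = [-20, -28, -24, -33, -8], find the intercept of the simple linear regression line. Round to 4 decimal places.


First find the slope: b1 = -1.6269.
Means: xbar = 12.0000, ybar = -22.6000.
b0 = ybar - b1 * xbar = -22.6000 - -1.6269 * 12.0000 = -3.0776.

-3.0776


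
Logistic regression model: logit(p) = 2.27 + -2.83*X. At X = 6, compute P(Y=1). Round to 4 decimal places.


Linear predictor: z = 2.27 + -2.83 * 6 = -14.7100.
P = 1/(1 + exp(14.7100)) = 1/(1 + 2446086.6016) = 0.0000.

0.0000


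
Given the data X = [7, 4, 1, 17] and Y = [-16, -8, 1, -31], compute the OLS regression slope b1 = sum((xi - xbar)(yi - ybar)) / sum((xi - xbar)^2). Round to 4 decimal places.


First compute the means: xbar = 7.2500, ybar = -13.5000.
Then S_xx = sum((xi - xbar)^2) = 144.7500.
S_xy = sum((xi - xbar)(yi - ybar)) = -278.5000.
b1 = S_xy / S_xx = -278.5000 / 144.7500 = -1.9240.

-1.9240


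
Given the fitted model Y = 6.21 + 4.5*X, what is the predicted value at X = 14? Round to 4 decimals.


Substitute X = 14 into the equation:
Y = 6.21 + 4.5 * 14 = 6.21 + 63.0000 = 69.2100.

69.2100


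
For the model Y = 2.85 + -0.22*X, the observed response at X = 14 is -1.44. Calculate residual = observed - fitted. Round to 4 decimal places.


Compute yhat = 2.85 + (-0.22)(14) = -0.2300.
Residual = actual - predicted = -1.44 - -0.2300 = -1.2100.

-1.2100


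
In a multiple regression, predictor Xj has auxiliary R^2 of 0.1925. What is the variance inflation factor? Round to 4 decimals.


VIF = 1 / (1 - 0.1925).
= 1 / 0.8075 = 1.2384.

1.2384


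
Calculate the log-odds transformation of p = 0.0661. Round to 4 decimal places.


Compute the odds: 0.0661/0.9339 = 0.0708.
Take the natural log: ln(0.0708) = -2.6482.

-2.6482


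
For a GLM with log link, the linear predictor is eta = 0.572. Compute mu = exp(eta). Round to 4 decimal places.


Apply the inverse link:
mu = e^0.572 = 1.7718.

1.7718


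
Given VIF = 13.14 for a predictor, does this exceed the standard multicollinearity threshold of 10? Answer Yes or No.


Check: VIF = 13.14 vs threshold = 10.
Since 13.14 >= 10, the answer is Yes.

Yes


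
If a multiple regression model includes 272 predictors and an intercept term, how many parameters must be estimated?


Each predictor gets one coefficient, plus one intercept.
Total parameters = 272 + 1 = 273.

273


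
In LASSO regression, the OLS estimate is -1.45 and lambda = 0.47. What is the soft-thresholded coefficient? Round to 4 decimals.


Absolute value: |-1.45| = 1.45.
Compare to lambda = 0.47.
Since |beta| > lambda, coefficient = sign(beta)*(|beta| - lambda) = -0.9800.

-0.9800


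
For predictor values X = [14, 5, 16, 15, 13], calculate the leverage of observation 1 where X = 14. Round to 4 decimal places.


n = 5, xbar = 12.6000.
SXX = sum((xi - xbar)^2) = 77.2000.
h = 1/5 + (14 - 12.6000)^2 / 77.2000 = 0.2254.

0.2254


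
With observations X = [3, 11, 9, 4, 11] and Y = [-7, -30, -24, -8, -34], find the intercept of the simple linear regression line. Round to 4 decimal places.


Compute b1 = -3.2128 from the OLS formula.
With xbar = 7.6000 and ybar = -20.6000, the intercept is:
b0 = -20.6000 - -3.2128 * 7.6000 = 3.8176.

3.8176


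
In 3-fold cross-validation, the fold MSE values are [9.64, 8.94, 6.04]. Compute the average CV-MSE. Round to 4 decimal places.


Total MSE across folds = 24.6200.
CV-MSE = 24.6200/3 = 8.2067.

8.2067


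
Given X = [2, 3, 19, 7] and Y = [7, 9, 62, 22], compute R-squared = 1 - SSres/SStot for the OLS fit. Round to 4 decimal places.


After computing the OLS fit (b0=-0.3598, b1=3.2722):
SSres = 1.2066, SStot = 1958.0000.
R^2 = 1 - 1.2066/1958.0000 = 0.9994.

0.9994


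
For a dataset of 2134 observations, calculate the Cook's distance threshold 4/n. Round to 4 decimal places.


Cook's distance cutoff = 4/n = 4/2134.
= 0.0019.

0.0019


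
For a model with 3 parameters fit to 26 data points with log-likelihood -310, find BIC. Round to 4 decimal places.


k * ln(n) = 3 * ln(26) = 3 * 3.258097 = 9.774291.
-2 * loglik = -2 * (-310) = 620.
BIC = 9.774291 + 620 = 629.774291, which rounds to 629.7743.

629.7743


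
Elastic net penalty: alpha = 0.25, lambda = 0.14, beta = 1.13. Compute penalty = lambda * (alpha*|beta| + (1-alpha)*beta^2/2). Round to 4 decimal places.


L1 component = 0.25 * |1.13| = 0.2825.
L2 component = 0.75 * 1.13^2 / 2 = 0.4788.
Penalty = 0.14 * (0.2825 + 0.4788) = 0.14 * 0.7613 = 0.1066.

0.1066


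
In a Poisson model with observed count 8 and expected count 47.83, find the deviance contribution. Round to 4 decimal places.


Compute y*ln(y/mu) = 8*ln(8/47.83) = 8*-1.788212 = -14.305696.
y - mu = -39.83.
D = 2*(-14.305696 - (-39.83)) = 51.048608, which rounds to 51.0486.

51.0486


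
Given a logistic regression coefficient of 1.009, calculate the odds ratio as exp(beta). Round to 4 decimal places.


The odds ratio is computed as:
OR = e^(1.009) = 2.7429.

2.7429


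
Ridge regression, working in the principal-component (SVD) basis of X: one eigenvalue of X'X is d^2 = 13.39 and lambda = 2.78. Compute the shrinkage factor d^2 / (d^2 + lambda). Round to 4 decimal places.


d^2 + lambda = 13.39 + 2.78 = 16.1700.
Shrinkage factor = 13.39/16.1700 = 0.8281.

0.8281


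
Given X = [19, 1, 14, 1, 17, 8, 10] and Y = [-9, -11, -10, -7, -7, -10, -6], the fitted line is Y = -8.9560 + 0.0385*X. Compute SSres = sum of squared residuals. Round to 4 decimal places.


Predicted values from Y = -8.9560 + 0.0385*X.
Residuals: [-0.7755, -2.0825, -1.5830, 1.9175, 1.3015, -1.3520, 2.5710].
SSres = 21.2527.

21.2527


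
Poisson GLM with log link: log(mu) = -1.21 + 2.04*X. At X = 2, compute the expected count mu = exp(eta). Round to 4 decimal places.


Linear predictor: eta = -1.21 + (2.04)(2) = 2.8700.
Expected count: mu = exp(2.8700) = 17.6370.

17.6370


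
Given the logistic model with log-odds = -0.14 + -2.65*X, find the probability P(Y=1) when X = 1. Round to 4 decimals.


z = -0.14 + -2.65 * 1 = -2.7900.
Sigmoid: P = 1 / (1 + exp(2.7900)) = 0.0579.

0.0579


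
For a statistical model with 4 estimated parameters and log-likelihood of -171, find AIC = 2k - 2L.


AIC = 2*4 - 2*(-171).
= 8 + 342 = 350.

350


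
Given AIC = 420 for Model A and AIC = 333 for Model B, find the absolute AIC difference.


Absolute difference = |420 - 333| = 87.
The model with lower AIC (B) is preferred.

87


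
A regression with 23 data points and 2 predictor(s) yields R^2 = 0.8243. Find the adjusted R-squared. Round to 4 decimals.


Adjusted R^2 = 1 - (1 - R^2) * (n-1)/(n-p-1).
(1 - R^2) = 0.1757.
(n-1)/(n-p-1) = 22/20.
(1 - R^2) * (n-1) = 0.1757 * 22 = 3.8654.
Divide by (n-p-1): 3.8654 / 20 = 0.1933.
Adj R^2 = 1 - 0.1933 = 0.8067.

0.8067


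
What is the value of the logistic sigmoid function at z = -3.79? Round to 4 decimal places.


exp(3.7900) = 44.2564.
1 + exp(-z) = 45.2564.
sigmoid = 1/45.2564 = 0.0221.

0.0221


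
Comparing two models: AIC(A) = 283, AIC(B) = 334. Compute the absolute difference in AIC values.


|AIC_A - AIC_B| = |283 - 334| = 51.
Model A is preferred (lower AIC).

51


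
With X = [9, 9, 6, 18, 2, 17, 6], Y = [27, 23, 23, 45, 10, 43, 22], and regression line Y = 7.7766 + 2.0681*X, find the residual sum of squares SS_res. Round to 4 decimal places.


Predicted values from Y = 7.7766 + 2.0681*X.
Residuals: [0.6105, -3.3895, 2.8148, -0.0024, -1.9128, 0.0657, 1.8148].
SSres = 26.7411.

26.7411


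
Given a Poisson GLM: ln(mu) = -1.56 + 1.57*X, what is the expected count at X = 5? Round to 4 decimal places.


eta = -1.56 + 1.57 * 5 = 6.2900.
mu = exp(6.2900) = 539.1533.

539.1533


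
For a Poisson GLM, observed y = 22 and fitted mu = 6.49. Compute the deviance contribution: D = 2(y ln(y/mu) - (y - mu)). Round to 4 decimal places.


First: ln(22/6.49) = 1.220780.
Then: 22 * 1.220780 = 26.857160.
y - mu = 22 - 6.49 = 15.51.
D = 2(26.857160 - 15.51) = 22.694320, which rounds to 22.6943.

22.6943


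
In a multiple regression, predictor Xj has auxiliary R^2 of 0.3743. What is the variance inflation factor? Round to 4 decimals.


Using VIF = 1/(1 - R^2_j):
1 - 0.3743 = 0.6257.
VIF = 1.5982.

1.5982


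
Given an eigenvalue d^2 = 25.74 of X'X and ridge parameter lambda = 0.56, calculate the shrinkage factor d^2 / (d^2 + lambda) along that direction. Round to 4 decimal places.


Compute the denominator: 25.74 + 0.56 = 26.3000.
Shrinkage factor = 25.74 / 26.3000 = 0.9787.

0.9787


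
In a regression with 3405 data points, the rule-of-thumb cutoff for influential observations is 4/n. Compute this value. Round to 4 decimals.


Using the rule of thumb:
Threshold = 4 / 3405 = 0.0012.

0.0012


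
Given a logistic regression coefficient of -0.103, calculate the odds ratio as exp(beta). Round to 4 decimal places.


The odds ratio is computed as:
OR = e^(-0.103) = 0.9021.

0.9021


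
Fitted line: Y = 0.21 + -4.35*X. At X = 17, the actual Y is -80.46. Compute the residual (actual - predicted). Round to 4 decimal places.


Compute yhat = 0.21 + (-4.35)(17) = -73.7400.
Residual = actual - predicted = -80.46 - -73.7400 = -6.7200.

-6.7200


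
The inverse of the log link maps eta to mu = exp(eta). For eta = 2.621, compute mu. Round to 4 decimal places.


mu = exp(eta) = exp(2.621).
= 13.7495.

13.7495


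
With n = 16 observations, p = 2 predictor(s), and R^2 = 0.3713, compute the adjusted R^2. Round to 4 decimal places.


Adjusted R^2 = 1 - (1 - R^2) * (n-1)/(n-p-1).
(1 - R^2) = 0.6287.
(n-1)/(n-p-1) = 15/13.
(1 - R^2) * (n-1) = 0.6287 * 15 = 9.4305.
Divide by (n-p-1): 9.4305 / 13 = 0.7254.
Adj R^2 = 1 - 0.7254 = 0.2746.

0.2746


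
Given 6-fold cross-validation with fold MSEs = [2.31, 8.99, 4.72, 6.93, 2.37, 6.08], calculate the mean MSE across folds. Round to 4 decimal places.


Total MSE across folds = 31.4000.
CV-MSE = 31.4000/6 = 5.2333.

5.2333


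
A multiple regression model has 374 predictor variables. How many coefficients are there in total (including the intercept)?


Total coefficients = number of predictors + 1 (for the intercept).
= 374 + 1 = 375.

375


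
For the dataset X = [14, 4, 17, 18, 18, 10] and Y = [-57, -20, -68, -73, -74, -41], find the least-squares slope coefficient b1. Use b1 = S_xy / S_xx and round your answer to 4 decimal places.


Calculate xbar = 13.5000, ybar = -55.5000.
S_xx = 155.5000, S_xy = -594.5000.
Using b1 = S_xy / S_xx = -594.5000 / 155.5000, we get b1 = -3.8232.

-3.8232


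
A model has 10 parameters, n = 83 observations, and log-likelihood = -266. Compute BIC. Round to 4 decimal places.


ln(83) = 4.418841.
k * ln(n) = 10 * 4.418841 = 44.188410.
-2L = 532.
BIC = 44.188410 + 532 = 576.188410, which rounds to 576.1884.

576.1884


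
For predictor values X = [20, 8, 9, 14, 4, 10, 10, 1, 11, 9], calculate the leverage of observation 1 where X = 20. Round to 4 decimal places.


n = 10, xbar = 9.6000.
SXX = sum((xi - xbar)^2) = 238.4000.
h = 1/10 + (20 - 9.6000)^2 / 238.4000 = 0.5537.

0.5537


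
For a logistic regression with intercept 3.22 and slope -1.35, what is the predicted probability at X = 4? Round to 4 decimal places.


Linear predictor: z = 3.22 + -1.35 * 4 = -2.1800.
P = 1/(1 + exp(2.1800)) = 1/(1 + 8.8463) = 0.1016.

0.1016


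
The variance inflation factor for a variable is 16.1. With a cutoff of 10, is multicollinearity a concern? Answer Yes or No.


Check: VIF = 16.1 vs threshold = 10.
Since 16.1 >= 10, the answer is Yes.

Yes


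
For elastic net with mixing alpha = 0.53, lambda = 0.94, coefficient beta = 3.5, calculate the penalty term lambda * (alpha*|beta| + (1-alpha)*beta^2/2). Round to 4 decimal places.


L1 component = 0.53 * |3.5| = 1.8550.
L2 component = 0.47 * 3.5^2 / 2 = 2.8788.
Penalty = 0.94 * (1.8550 + 2.8788) = 0.94 * 4.7338 = 4.4497.

4.4497


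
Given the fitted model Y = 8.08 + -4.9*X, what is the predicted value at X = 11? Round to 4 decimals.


Plug X = 11 into Y = 8.08 + -4.9*X:
Y = 8.08 + -53.9000 = -45.8200.

-45.8200


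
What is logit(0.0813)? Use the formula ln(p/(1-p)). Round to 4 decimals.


Compute the odds: 0.0813/0.9187 = 0.0885.
Take the natural log: ln(0.0885) = -2.4248.

-2.4248


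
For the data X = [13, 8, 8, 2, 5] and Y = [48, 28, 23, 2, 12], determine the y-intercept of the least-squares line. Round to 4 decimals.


First find the slope: b1 = 4.2275.
Means: xbar = 7.2000, ybar = 22.6000.
b0 = ybar - b1 * xbar = 22.6000 - 4.2275 * 7.2000 = -7.8383.

-7.8383


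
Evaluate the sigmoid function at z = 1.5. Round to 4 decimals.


Compute exp(-1.5000) = 0.2231.
Sigmoid = 1 / (1 + 0.2231) = 1 / 1.2231 = 0.8176.

0.8176


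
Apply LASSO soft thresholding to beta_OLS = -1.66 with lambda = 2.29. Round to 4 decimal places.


Absolute value: |-1.66| = 1.66.
Compare to lambda = 2.29.
Since |beta| <= lambda, the coefficient is set to 0.

0.0000


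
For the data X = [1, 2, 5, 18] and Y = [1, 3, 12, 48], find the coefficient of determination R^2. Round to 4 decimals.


Fit the OLS line: b0 = -2.0946, b1 = 2.7838.
SSres = 0.3514.
SStot = 1434.0000.
R^2 = 1 - 0.3514/1434.0000 = 0.9998.

0.9998


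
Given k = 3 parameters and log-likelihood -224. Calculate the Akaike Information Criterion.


AIC = 2*3 - 2*(-224).
= 6 + 448 = 454.

454


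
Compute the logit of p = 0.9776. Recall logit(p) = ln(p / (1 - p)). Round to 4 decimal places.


The odds are p/(1-p) = 0.9776 / 0.0224 = 43.6429.
logit(p) = ln(43.6429) = 3.7760.

3.7760


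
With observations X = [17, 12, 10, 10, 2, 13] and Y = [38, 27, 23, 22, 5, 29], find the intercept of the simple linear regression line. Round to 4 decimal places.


First find the slope: b1 = 2.1973.
Means: xbar = 10.6667, ybar = 24.0000.
b0 = ybar - b1 * xbar = 24.0000 - 2.1973 * 10.6667 = 0.5622.

0.5622


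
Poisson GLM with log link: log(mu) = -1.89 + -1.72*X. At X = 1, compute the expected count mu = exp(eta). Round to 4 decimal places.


Linear predictor: eta = -1.89 + (-1.72)(1) = -3.6100.
Expected count: mu = exp(-3.6100) = 0.0271.

0.0271


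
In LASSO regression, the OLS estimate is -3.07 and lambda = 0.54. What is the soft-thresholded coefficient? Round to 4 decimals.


Check: |-3.07| = 3.07 vs lambda = 0.54.
Since |beta| > lambda, coefficient = sign(beta)*(|beta| - lambda) = -2.5300.
Soft-thresholded coefficient = -2.5300.

-2.5300


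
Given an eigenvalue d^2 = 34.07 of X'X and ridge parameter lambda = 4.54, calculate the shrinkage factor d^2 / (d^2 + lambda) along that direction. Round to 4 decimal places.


d^2 + lambda = 34.07 + 4.54 = 38.6100.
Shrinkage factor = 34.07/38.6100 = 0.8824.

0.8824


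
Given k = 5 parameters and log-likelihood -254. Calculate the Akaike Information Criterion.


AIC = 2k - 2*loglik = 2(5) - 2(-254).
= 10 + 508 = 518.

518


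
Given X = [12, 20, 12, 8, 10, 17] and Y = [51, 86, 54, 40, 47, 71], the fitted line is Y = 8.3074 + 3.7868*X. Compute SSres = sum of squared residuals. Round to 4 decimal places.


Compute predicted values, then residuals = yi - yhat_i.
Residuals: [-2.7490, 1.9566, 0.2510, 1.3982, 0.8246, -1.6830].
SSres = sum(residual^2) = 16.9157.

16.9157


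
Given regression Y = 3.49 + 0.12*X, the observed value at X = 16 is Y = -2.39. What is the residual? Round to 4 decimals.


Compute yhat = 3.49 + (0.12)(16) = 5.4100.
Residual = actual - predicted = -2.39 - 5.4100 = -7.8000.

-7.8000


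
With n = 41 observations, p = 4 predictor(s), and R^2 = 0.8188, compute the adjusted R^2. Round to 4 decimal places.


Using the formula:
(1 - 0.8188) = 0.1812.
Multiply by 40/36: 0.1812 * 40 = 7.2480, then 7.2480 / 36 = 0.2013.
Adj R^2 = 1 - 0.2013 = 0.7987.

0.7987


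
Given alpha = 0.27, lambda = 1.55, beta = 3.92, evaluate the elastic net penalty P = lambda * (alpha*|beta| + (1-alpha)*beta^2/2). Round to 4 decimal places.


alpha * |beta| = 0.27 * 3.92 = 1.0584.
(1-alpha) * beta^2/2 = 0.73 * 15.3664/2 = 5.6087.
Total = 1.55 * (1.0584 + 5.6087) = 10.3341.

10.3341


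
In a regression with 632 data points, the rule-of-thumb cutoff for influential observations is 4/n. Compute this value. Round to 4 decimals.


Cook's distance cutoff = 4/n = 4/632.
= 0.0063.

0.0063


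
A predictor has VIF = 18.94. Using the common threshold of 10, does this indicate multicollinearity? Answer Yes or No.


Check: VIF = 18.94 vs threshold = 10.
Since 18.94 >= 10, the answer is Yes.

Yes


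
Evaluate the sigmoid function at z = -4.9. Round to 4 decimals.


exp(4.9000) = 134.2898.
1 + exp(-z) = 135.2898.
sigmoid = 1/135.2898 = 0.0074.

0.0074


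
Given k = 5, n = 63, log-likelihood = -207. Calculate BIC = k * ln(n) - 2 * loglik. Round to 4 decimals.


Compute k*ln(n) = 5*ln(63) = 5*4.143135 = 20.715675.
Then -2*loglik = 414.
BIC = 20.715675 + 414 = 434.715675, which rounds to 434.7157.

434.7157


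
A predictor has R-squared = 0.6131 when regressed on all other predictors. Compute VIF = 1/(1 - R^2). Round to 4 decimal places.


Using VIF = 1/(1 - R^2_j):
1 - 0.6131 = 0.3869.
VIF = 2.5846.

2.5846


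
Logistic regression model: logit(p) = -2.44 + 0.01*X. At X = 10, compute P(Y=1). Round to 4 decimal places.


Compute z = -2.44 + (0.01)(10) = -2.3400.
exp(-z) = 10.3812.
P = 1/(1 + 10.3812) = 0.0879.

0.0879


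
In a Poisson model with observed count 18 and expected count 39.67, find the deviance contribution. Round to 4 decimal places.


Compute y*ln(y/mu) = 18*ln(18/39.67) = 18*-0.790223 = -14.224014.
y - mu = -21.67.
D = 2*(-14.224014 - (-21.67)) = 14.891972, which rounds to 14.8920.

14.8920


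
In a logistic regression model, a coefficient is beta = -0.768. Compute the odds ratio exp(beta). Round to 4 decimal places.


Odds ratio = exp(beta) = exp(-0.768).
= 0.4639.

0.4639


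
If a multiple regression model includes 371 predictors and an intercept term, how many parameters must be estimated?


Including the intercept, the model has 371 predictor coefficients + 1 intercept.
Total = 372.

372


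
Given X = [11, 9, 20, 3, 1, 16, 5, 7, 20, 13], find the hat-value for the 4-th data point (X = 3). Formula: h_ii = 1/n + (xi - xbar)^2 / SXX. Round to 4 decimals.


Mean of X: xbar = 10.5000.
SXX = 408.5000.
For X = 3: h = 1/10 + (3 - 10.5000)^2/408.5000 = 0.2377.

0.2377


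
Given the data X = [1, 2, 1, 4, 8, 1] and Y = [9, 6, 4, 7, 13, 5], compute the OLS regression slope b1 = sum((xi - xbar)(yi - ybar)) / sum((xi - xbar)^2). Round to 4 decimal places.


The sample means are xbar = 2.8333 and ybar = 7.3333.
Compute S_xx = 38.8333 and S_xy = 37.3333.
Slope b1 = S_xy / S_xx = 37.3333 / 38.8333 = 0.9614.

0.9614


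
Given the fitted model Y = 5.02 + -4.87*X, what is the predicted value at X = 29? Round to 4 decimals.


Substitute X = 29 into the equation:
Y = 5.02 + -4.87 * 29 = 5.02 + -141.2300 = -136.2100.

-136.2100


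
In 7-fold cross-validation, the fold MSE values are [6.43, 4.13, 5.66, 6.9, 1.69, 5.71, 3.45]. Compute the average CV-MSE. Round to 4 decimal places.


Total MSE across folds = 33.9700.
CV-MSE = 33.9700/7 = 4.8529.

4.8529


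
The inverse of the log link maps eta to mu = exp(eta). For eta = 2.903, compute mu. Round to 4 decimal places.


Apply the inverse link:
mu = e^2.903 = 18.2287.

18.2287


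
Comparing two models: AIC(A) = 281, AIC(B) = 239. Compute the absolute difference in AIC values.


|AIC_A - AIC_B| = |281 - 239| = 42.
Model B is preferred (lower AIC).

42


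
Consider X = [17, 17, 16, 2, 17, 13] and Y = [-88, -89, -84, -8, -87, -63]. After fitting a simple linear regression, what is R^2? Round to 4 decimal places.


The fitted line is Y = 3.4886 + -5.3650*X.
SSres = 16.1388, SStot = 5062.8333.
R^2 = 1 - SSres/SStot = 0.9968.

0.9968


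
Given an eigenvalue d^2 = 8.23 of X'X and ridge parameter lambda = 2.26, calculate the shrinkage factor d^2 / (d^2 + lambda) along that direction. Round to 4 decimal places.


Compute the denominator: 8.23 + 2.26 = 10.4900.
Shrinkage factor = 8.23 / 10.4900 = 0.7846.

0.7846


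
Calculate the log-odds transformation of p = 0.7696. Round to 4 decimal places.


The odds are p/(1-p) = 0.7696 / 0.2304 = 3.3403.
logit(p) = ln(3.3403) = 1.2061.

1.2061


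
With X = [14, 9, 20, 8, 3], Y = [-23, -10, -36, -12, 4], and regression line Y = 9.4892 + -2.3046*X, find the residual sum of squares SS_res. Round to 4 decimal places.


Compute predicted values, then residuals = yi - yhat_i.
Residuals: [-0.2248, 1.2522, 0.6028, -3.0524, 1.4246].
SSres = sum(residual^2) = 13.3285.

13.3285


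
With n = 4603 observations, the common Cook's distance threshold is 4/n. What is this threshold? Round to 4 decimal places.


Using the rule of thumb:
Threshold = 4 / 4603 = 0.0009.

0.0009


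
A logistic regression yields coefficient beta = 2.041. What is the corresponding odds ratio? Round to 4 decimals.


The odds ratio is computed as:
OR = e^(2.041) = 7.6983.

7.6983


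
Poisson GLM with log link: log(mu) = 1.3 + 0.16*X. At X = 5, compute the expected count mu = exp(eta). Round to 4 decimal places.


Compute eta = 1.3 + 0.16 * 5 = 2.1000.
Apply inverse link: mu = e^2.1000 = 8.1662.

8.1662


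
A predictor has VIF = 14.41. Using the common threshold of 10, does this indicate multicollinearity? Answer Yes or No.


Check: VIF = 14.41 vs threshold = 10.
Since 14.41 >= 10, the answer is Yes.

Yes


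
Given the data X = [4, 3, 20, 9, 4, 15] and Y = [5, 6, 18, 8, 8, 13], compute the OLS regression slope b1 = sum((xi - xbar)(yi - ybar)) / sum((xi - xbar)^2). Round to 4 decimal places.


First compute the means: xbar = 9.1667, ybar = 9.6667.
Then S_xx = sum((xi - xbar)^2) = 242.8333.
S_xy = sum((xi - xbar)(yi - ybar)) = 165.3333.
b1 = S_xy / S_xx = 165.3333 / 242.8333 = 0.6809.

0.6809


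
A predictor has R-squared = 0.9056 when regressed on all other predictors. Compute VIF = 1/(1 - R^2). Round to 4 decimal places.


Using VIF = 1/(1 - R^2_j):
1 - 0.9056 = 0.0944.
VIF = 10.5932.

10.5932


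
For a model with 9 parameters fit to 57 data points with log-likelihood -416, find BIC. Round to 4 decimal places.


Compute k*ln(n) = 9*ln(57) = 9*4.043051 = 36.387459.
Then -2*loglik = 832.
BIC = 36.387459 + 832 = 868.387459, which rounds to 868.3875.

868.3875


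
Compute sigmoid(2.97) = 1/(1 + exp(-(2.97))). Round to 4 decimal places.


exp(-2.9700) = 0.0513.
1 + exp(-z) = 1.0513.
sigmoid = 1/1.0513 = 0.9512.

0.9512


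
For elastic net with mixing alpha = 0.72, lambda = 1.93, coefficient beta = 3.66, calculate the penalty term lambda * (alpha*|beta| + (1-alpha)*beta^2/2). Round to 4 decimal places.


Compute:
L1 = 0.72 * 3.66 = 2.6352.
L2 = 0.28 * 3.66^2 / 2 = 1.8754.
Penalty = 1.93 * (2.6352 + 1.8754) = 8.7054.

8.7054


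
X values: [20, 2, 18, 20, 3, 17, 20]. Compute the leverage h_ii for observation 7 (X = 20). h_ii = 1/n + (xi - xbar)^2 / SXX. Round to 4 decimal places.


Compute xbar = 14.2857 with n = 7 observations.
SXX = 397.4286.
Leverage = 1/7 + (20 - 14.2857)^2/397.4286 = 0.2250.

0.2250


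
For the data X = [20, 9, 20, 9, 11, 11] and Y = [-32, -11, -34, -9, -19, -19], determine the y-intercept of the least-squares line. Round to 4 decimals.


The slope is b1 = -1.9272.
Sample means are xbar = 13.3333 and ybar = -20.6667.
Intercept: b0 = -20.6667 - (-1.9272)(13.3333) = 5.0291.

5.0291


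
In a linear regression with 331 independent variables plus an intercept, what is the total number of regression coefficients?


Total coefficients = number of predictors + 1 (for the intercept).
= 331 + 1 = 332.

332


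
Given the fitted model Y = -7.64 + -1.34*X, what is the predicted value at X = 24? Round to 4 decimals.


Plug X = 24 into Y = -7.64 + -1.34*X:
Y = -7.64 + -32.1600 = -39.8000.

-39.8000


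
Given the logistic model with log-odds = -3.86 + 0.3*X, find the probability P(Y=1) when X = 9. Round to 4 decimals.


z = -3.86 + 0.3 * 9 = -1.1600.
Sigmoid: P = 1 / (1 + exp(1.1600)) = 0.2387.

0.2387


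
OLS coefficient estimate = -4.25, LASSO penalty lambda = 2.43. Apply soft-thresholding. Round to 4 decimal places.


|beta_OLS| = 4.25.
lambda = 2.43.
Since |beta| > lambda, coefficient = sign(beta)*(|beta| - lambda) = -1.8200.
Result = -1.8200.

-1.8200


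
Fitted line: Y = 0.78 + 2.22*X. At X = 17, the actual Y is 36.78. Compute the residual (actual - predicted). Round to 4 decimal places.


Fitted value at X = 17 is yhat = 0.78 + 2.22*17 = 38.5200.
Residual = 36.78 - 38.5200 = -1.7400.

-1.7400


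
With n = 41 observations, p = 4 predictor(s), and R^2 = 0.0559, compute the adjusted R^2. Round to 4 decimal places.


Adjusted R^2 = 1 - (1 - R^2) * (n-1)/(n-p-1).
(1 - R^2) = 0.9441.
(n-1)/(n-p-1) = 40/36.
(1 - R^2) * (n-1) = 0.9441 * 40 = 37.7640.
Divide by (n-p-1): 37.7640 / 36 = 1.0490.
Adj R^2 = 1 - 1.0490 = -0.0490.

-0.0490


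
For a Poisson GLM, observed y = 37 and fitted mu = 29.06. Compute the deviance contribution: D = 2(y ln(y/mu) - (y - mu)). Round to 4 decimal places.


y/mu = 37/29.06 = 1.273228 (approx.), and ln(37/29.06) = 0.241555.
y * ln(y/mu) = 37 * 0.241555 = 8.937535.
y - mu = 7.94.
D = 2 * (8.937535 - 7.94) = 1.995070, which rounds to 1.9951.

1.9951


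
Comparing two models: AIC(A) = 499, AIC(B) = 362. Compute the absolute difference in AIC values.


|AIC_A - AIC_B| = |499 - 362| = 137.
Model B is preferred (lower AIC).

137


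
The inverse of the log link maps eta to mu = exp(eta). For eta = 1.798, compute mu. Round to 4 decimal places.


mu = exp(eta) = exp(1.798).
= 6.0376.

6.0376


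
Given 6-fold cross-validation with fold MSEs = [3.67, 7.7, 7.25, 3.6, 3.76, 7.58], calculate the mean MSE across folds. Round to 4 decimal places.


Total MSE across folds = 33.5600.
CV-MSE = 33.5600/6 = 5.5933.

5.5933


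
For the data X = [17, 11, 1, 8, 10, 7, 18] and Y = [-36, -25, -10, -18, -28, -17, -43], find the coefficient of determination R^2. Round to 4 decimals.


Fit the OLS line: b0 = -5.7769, b1 = -1.8967.
SSres = 45.2149.
SStot = 791.4286.
R^2 = 1 - 45.2149/791.4286 = 0.9429.

0.9429


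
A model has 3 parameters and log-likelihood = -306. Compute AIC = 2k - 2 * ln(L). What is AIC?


AIC = 2k - 2*loglik = 2(3) - 2(-306).
= 6 + 612 = 618.

618


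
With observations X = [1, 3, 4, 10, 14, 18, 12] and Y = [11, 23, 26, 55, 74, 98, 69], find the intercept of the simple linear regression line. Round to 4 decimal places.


First find the slope: b1 = 5.0190.
Means: xbar = 8.8571, ybar = 50.8571.
b0 = ybar - b1 * xbar = 50.8571 - 5.0190 * 8.8571 = 6.4033.

6.4033


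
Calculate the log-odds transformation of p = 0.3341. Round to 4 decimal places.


The odds are p/(1-p) = 0.3341 / 0.6659 = 0.5017.
logit(p) = ln(0.5017) = -0.6897.

-0.6897


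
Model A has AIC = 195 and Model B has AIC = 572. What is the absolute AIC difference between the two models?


|AIC_A - AIC_B| = |195 - 572| = 377.
Model A is preferred (lower AIC).

377


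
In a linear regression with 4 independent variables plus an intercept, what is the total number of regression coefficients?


Including the intercept, the model has 4 predictor coefficients + 1 intercept.
Total = 5.

5


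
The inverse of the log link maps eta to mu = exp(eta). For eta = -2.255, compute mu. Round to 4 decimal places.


Apply the inverse link:
mu = e^-2.255 = 0.1049.

0.1049


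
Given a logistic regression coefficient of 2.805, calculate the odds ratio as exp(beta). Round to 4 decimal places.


exp(2.805) = 16.5271.
So the odds ratio is 16.5271.

16.5271
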